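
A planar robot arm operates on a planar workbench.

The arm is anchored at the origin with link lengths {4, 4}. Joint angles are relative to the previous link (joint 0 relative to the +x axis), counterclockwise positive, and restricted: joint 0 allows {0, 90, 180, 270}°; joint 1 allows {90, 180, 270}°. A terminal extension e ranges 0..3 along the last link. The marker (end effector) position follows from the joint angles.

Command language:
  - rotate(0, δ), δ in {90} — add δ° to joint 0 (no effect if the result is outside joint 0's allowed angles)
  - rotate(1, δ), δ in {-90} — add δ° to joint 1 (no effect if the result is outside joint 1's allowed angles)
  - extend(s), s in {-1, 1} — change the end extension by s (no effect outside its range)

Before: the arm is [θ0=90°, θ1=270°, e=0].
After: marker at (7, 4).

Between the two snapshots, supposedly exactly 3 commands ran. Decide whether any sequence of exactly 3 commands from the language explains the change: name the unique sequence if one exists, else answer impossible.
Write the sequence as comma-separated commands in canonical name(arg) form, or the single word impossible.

extend(1), extend(1), extend(1)

t0: [θ0=90°, θ1=270°, e=0]
t=1 extend(1) ⇒ [θ0=90°, θ1=270°, e=1]
t=2 extend(1) ⇒ [θ0=90°, θ1=270°, e=2]
t=3 extend(1) ⇒ [θ0=90°, θ1=270°, e=3]
no rival 3-sequence matches.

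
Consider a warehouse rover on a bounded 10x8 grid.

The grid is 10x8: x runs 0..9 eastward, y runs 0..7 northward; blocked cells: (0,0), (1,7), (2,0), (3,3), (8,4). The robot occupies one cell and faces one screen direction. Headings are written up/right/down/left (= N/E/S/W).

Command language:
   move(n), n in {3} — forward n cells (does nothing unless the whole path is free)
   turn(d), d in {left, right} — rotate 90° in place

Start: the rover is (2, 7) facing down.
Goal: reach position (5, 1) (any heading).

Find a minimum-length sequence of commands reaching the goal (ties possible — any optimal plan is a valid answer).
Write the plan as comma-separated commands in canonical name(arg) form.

move(3), move(3), turn(left), move(3)

initial: (2, 7) facing down
[1] after move(3): (2, 4) facing down
[2] after move(3): (2, 1) facing down
[3] after turn(left): (2, 1) facing right
[4] after move(3): (5, 1) facing right
shorter routes all fall short; 4 is best.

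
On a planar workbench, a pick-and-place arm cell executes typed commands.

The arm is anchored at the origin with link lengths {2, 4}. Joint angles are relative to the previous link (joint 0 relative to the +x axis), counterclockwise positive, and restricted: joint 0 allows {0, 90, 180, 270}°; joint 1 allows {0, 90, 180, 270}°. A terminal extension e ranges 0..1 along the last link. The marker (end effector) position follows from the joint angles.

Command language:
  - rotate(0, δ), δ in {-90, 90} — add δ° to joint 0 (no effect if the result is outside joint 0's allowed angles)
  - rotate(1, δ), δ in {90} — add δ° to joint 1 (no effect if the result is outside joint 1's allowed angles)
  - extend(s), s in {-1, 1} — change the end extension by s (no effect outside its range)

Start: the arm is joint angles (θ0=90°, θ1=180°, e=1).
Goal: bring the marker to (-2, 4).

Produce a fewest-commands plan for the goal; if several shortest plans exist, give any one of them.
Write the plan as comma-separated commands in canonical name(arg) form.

initial: joint angles (θ0=90°, θ1=180°, e=1)
t=1 rotate(1, 90) ⇒ joint angles (θ0=90°, θ1=270°, e=1)
t=2 extend(-1) ⇒ joint angles (θ0=90°, θ1=270°, e=0)
t=3 rotate(0, 90) ⇒ joint angles (θ0=180°, θ1=270°, e=0)
no 2-step plan works, so 3 is optimal.

rotate(1, 90), extend(-1), rotate(0, 90)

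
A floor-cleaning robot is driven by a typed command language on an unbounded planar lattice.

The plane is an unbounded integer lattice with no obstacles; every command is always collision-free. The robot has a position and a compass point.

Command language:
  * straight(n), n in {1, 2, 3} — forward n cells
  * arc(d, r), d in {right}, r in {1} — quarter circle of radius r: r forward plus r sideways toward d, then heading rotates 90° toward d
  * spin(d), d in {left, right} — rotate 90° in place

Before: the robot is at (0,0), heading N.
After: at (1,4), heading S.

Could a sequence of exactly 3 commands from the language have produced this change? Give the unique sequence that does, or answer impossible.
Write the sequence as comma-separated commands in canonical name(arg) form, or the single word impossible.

straight(3), arc(right, 1), spin(right)

key: position moved to (1,4) AND the heading swung to S — translation plus rotation needed
t0: at (0,0), heading N
[1] after straight(3): at (0,3), heading N
[2] after arc(right, 1): at (1,4), heading E
[3] after spin(right): at (1,4), heading S
no other 3-command option fits: unique.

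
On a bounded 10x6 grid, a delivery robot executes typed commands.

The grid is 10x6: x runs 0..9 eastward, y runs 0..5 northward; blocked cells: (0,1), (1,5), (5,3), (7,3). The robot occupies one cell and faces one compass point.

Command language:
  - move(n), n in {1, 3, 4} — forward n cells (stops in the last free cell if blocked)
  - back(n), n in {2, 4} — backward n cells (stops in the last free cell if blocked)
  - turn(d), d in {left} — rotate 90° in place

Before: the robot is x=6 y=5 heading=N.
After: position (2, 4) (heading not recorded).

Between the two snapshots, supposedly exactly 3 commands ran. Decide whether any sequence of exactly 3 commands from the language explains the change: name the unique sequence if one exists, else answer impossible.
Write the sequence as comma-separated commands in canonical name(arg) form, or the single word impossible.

impossible

checked all 3-command options: none fits.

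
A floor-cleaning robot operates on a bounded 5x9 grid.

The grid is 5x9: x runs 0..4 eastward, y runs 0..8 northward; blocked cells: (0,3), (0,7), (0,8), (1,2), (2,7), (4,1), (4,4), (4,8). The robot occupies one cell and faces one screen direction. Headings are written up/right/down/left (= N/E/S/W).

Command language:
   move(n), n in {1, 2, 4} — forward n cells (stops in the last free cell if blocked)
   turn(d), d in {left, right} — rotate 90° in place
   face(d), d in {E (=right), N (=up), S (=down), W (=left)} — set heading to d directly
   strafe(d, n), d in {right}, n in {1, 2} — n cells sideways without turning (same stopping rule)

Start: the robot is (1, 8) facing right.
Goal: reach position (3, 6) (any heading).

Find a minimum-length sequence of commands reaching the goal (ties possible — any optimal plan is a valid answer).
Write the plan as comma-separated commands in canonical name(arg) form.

move(2), strafe(right, 2)

t0: (1, 8) facing right
t=1 move(2) ⇒ (3, 8) facing right
t=2 strafe(right, 2) ⇒ (3, 6) facing right
no 1-step plan works, so 2 is optimal.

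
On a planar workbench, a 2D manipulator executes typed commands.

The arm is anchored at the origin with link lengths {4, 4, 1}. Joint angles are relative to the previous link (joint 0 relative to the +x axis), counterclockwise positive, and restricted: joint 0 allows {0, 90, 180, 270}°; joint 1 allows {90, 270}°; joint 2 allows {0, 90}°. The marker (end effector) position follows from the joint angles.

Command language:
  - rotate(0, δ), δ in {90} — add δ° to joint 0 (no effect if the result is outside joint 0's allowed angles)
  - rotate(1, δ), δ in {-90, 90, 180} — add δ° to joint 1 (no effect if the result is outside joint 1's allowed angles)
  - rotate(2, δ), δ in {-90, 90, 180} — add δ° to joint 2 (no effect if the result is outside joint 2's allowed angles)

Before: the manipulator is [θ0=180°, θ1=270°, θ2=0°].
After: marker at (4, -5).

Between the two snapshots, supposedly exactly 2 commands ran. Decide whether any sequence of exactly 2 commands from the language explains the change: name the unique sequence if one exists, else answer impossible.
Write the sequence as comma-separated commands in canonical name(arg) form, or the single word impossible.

rotate(0, 90), rotate(0, 90)

t0: [θ0=180°, θ1=270°, θ2=0°]
[1] after rotate(0, 90): [θ0=270°, θ1=270°, θ2=0°]
[2] after rotate(0, 90): [θ0=0°, θ1=270°, θ2=0°]
no other 2-command option fits: unique.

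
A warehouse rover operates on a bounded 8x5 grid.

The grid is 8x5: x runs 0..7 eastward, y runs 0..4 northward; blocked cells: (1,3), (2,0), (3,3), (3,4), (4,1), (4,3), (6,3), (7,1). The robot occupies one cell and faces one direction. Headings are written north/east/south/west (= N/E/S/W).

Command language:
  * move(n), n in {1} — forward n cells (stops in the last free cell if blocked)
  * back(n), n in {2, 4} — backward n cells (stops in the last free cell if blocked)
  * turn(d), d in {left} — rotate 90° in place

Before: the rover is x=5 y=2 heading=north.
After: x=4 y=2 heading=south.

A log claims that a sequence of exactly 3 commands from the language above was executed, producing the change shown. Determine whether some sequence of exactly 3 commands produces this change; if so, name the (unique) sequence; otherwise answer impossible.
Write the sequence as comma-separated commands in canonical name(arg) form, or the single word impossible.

turn(left), move(1), turn(left)

key: cell and facing (now S) both changed — the 3 commands mix motion and turning
from: x=5 y=2 heading=north
step 1 (turn(left)): x=5 y=2 heading=west
step 2 (move(1)): x=4 y=2 heading=west
step 3 (turn(left)): x=4 y=2 heading=south
uniquely the one of 64 3-step routes that fits.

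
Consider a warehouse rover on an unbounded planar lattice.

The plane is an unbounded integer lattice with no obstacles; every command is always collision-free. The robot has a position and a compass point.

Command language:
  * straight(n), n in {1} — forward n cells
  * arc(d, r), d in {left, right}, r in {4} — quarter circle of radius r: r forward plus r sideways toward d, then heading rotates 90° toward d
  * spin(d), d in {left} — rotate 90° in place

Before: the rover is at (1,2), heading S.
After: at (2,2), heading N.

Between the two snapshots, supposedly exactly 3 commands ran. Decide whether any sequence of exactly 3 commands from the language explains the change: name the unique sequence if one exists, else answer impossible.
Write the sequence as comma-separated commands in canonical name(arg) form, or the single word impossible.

spin(left), straight(1), spin(left)

key: cell and facing (now N) both changed — the 3 commands mix motion and turning
start: at (1,2), heading S
step 1 (spin(left)): at (1,2), heading E
step 2 (straight(1)): at (2,2), heading E
step 3 (spin(left)): at (2,2), heading N
uniquely the one of 64 3-step routes that fits.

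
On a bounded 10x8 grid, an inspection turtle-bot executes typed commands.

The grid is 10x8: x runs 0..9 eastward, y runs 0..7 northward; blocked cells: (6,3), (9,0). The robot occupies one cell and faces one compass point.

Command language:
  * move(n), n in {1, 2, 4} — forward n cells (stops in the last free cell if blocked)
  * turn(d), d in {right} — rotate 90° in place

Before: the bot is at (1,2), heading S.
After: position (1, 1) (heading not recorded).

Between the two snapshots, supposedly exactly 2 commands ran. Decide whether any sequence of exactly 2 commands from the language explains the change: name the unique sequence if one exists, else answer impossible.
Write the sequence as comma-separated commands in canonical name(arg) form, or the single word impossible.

key: order matters: swapping move(1) and turn(right) lands elsewhere
begin: at (1,2), heading S
step 1 (move(1)): at (1,1), heading S
step 2 (turn(right)): at (1,1), heading W
all 16 alternatives checked — unique.

move(1), turn(right)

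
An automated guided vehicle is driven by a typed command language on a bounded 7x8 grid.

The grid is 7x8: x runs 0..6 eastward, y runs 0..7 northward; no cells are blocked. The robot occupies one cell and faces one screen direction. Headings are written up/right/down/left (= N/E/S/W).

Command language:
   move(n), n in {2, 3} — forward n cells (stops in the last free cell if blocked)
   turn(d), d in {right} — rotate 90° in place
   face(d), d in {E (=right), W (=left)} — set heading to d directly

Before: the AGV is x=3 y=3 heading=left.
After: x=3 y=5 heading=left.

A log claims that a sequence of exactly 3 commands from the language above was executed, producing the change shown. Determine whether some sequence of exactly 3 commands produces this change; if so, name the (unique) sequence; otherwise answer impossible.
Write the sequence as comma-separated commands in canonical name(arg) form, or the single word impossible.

turn(right), move(2), face(W)

key: running face(W) before turn(right) would end elsewhere — order is forced
t0: x=3 y=3 heading=left
t=1 turn(right) ⇒ x=3 y=3 heading=up
t=2 move(2) ⇒ x=3 y=5 heading=up
t=3 face(W) ⇒ x=3 y=5 heading=left
no other 3-command option fits: unique.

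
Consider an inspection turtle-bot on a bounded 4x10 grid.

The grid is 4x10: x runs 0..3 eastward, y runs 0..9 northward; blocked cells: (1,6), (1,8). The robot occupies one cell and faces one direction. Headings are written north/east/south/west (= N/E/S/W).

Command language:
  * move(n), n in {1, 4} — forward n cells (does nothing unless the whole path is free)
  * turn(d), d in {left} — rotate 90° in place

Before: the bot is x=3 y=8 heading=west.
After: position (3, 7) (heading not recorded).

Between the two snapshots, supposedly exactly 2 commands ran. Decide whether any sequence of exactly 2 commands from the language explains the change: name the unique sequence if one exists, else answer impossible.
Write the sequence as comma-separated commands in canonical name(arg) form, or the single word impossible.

turn(left), move(1)

key: order matters: swapping turn(left) and move(1) lands elsewhere
initial: x=3 y=8 heading=west
t=1 turn(left) ⇒ x=3 y=8 heading=south
t=2 move(1) ⇒ x=3 y=7 heading=south
uniquely the one of 9 2-step routes that fits.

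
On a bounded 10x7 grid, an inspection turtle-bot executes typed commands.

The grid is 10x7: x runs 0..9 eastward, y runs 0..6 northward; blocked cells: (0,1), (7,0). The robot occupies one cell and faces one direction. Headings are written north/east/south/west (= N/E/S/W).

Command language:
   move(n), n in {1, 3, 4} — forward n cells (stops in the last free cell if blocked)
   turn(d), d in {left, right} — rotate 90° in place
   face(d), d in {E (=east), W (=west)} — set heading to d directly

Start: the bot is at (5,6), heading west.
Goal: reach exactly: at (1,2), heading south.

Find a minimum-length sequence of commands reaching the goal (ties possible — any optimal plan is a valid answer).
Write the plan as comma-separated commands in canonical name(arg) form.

move(4), turn(left), move(4)

begin: at (5,6), heading west
[1] after move(4): at (1,6), heading west
[2] after turn(left): at (1,6), heading south
[3] after move(4): at (1,2), heading south
minimal: 3 command(s), checked below 3.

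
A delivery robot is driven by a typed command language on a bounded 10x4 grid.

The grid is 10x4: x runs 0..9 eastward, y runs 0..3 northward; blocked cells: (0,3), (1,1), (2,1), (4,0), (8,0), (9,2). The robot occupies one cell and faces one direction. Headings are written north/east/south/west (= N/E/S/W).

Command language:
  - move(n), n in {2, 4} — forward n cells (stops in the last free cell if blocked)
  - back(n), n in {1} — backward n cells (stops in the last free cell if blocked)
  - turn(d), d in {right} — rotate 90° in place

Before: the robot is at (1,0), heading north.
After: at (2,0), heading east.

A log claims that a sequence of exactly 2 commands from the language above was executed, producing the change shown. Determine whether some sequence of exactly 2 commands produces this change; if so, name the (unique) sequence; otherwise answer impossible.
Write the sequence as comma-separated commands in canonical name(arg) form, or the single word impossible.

impossible

checked all 2-command options: none fits.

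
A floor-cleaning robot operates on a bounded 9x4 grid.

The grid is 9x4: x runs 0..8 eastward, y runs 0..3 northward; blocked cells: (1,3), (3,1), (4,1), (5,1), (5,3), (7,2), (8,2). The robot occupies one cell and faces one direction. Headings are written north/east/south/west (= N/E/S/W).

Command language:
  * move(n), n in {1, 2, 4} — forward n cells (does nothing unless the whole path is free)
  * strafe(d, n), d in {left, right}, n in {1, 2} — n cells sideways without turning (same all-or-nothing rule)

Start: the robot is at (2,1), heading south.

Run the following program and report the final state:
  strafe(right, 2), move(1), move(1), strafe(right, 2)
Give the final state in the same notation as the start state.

t0: at (2,1), heading south
t=1 strafe(right, 2) ⇒ at (0,1), heading south
t=2 move(1) ⇒ at (0,0), heading south
t=3 move(1) ⇒ at (0,0), heading south
t=4 strafe(right, 2) ⇒ at (0,0), heading south

at (0,0), heading south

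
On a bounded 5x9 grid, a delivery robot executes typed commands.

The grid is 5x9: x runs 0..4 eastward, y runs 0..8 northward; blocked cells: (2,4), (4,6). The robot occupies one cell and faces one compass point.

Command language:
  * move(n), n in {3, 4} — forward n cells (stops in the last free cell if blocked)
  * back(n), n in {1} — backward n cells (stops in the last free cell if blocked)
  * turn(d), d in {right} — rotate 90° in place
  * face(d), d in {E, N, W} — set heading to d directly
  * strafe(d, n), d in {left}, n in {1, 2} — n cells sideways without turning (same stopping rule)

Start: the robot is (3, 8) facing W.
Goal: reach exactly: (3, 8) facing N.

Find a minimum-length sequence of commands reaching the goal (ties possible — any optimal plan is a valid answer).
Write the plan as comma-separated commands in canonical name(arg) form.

from: (3, 8) facing W
step 1 (turn(right)): (3, 8) facing N
shorter routes all fall short; 1 is best.

turn(right)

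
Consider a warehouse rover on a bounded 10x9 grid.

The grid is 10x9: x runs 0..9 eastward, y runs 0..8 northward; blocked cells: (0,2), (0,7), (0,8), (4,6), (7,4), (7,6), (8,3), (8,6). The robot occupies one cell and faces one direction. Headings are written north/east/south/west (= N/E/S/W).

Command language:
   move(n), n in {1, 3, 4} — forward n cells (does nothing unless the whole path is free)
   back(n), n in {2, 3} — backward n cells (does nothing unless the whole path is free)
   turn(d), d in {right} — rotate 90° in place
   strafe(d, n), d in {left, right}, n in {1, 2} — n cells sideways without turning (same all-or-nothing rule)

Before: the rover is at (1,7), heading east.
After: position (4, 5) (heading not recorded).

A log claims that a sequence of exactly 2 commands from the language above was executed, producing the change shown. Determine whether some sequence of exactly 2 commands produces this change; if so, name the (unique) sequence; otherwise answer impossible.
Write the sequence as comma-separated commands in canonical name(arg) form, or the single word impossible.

key: running move(3) before strafe(right, 2) would end elsewhere — order is forced
start: at (1,7), heading east
step 1 (strafe(right, 2)): at (1,5), heading east
step 2 (move(3)): at (4,5), heading east
no other 2-command option fits: unique.

strafe(right, 2), move(3)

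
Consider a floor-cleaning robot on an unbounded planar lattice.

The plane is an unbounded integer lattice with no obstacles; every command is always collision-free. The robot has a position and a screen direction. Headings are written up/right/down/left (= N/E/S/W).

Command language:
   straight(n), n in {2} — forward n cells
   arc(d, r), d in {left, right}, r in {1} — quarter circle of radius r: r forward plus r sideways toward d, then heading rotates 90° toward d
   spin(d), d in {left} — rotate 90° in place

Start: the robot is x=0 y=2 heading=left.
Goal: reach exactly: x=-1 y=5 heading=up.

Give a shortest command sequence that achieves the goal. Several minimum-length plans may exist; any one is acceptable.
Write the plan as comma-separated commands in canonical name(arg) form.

initial: x=0 y=2 heading=left
t=1 arc(right, 1) ⇒ x=-1 y=3 heading=up
t=2 straight(2) ⇒ x=-1 y=5 heading=up
no 1-step plan works, so 2 is optimal.

arc(right, 1), straight(2)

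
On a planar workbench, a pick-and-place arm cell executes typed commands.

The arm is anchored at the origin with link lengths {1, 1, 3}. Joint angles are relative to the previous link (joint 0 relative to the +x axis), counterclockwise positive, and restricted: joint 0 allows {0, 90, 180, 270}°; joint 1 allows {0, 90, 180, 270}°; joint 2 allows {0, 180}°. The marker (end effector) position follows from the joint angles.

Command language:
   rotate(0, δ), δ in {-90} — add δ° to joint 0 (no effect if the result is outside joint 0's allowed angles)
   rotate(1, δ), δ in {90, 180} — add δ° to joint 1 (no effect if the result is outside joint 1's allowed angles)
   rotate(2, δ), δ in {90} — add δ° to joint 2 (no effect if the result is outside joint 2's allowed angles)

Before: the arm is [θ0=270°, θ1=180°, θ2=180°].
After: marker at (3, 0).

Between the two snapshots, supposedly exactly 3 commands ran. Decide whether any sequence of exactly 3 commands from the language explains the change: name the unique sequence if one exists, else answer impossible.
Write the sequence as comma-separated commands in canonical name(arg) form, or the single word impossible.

start: [θ0=270°, θ1=180°, θ2=180°]
step 1 (rotate(0, -90)): [θ0=180°, θ1=180°, θ2=180°]
step 2 (rotate(0, -90)): [θ0=90°, θ1=180°, θ2=180°]
step 3 (rotate(0, -90)): [θ0=0°, θ1=180°, θ2=180°]
all 64 alternatives checked — unique.

rotate(0, -90), rotate(0, -90), rotate(0, -90)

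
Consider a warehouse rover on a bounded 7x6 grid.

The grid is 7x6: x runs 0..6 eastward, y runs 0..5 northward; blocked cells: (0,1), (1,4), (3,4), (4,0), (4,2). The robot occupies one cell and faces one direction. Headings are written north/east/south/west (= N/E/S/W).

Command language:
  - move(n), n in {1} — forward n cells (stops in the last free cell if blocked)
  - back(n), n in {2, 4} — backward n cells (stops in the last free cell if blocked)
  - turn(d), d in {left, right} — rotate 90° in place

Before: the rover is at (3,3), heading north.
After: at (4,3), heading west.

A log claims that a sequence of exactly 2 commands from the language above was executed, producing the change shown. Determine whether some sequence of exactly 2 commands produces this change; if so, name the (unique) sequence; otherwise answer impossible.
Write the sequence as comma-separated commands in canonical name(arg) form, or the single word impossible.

checked all 2-command options: none fits.

impossible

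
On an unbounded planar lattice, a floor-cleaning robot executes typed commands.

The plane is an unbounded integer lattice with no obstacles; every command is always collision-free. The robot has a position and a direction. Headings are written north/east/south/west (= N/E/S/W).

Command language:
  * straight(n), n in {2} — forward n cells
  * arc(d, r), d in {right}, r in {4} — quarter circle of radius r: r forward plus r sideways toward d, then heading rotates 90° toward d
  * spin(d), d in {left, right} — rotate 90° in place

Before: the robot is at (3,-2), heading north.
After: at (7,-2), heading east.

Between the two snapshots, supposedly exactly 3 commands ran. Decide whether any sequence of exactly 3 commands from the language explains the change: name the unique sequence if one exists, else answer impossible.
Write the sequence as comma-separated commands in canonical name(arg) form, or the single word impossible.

spin(right), straight(2), straight(2)

key: running straight(2) before spin(right) would end elsewhere — order is forced
t0: at (3,-2), heading north
1. spin(right) → at (3,-2), heading east
2. straight(2) → at (5,-2), heading east
3. straight(2) → at (7,-2), heading east
no rival 3-sequence matches.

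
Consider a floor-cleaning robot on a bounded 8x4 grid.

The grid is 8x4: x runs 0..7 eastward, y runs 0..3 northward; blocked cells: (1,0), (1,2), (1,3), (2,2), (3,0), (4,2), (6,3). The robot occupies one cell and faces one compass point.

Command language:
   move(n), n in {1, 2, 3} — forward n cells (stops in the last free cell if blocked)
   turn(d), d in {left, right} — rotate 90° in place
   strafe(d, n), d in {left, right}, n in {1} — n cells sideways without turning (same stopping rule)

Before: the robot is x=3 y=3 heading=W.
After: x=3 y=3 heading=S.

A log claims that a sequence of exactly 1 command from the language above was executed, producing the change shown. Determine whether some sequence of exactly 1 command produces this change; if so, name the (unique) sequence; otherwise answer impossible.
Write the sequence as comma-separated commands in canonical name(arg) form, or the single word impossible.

key: (3,3) unchanged — the single command moves nothing
begin: x=3 y=3 heading=W
1. turn(left) → x=3 y=3 heading=S
no rival 1-sequence matches.

turn(left)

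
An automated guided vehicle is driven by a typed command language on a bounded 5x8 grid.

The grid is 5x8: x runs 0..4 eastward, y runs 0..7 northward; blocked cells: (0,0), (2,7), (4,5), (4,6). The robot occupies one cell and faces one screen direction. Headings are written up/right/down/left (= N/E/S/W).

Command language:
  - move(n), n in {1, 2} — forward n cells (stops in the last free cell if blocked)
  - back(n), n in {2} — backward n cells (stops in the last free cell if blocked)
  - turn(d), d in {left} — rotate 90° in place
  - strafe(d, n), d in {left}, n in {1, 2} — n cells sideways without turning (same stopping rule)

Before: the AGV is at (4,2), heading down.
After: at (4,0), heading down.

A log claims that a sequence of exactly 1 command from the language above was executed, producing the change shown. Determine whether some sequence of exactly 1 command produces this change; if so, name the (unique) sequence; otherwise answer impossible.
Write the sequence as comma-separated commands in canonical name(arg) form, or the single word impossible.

key: still facing S — the one step turns nothing
from: at (4,2), heading down
[1] after move(2): at (4,0), heading down
uniquely the one of 6 1-step routes that fits.

move(2)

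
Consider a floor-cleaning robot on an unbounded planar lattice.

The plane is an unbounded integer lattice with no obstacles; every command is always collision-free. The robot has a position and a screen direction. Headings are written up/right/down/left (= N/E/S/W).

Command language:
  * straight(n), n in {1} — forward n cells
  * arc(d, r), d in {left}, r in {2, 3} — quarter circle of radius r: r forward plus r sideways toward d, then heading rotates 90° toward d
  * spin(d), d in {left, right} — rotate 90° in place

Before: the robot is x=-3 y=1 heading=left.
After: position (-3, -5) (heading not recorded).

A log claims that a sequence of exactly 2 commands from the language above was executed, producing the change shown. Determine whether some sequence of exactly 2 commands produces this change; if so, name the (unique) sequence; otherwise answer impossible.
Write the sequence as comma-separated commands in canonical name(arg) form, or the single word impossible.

t0: x=-3 y=1 heading=left
[1] after arc(left, 3): x=-6 y=-2 heading=down
[2] after arc(left, 3): x=-3 y=-5 heading=right
uniquely the one of 25 2-step routes that fits.

arc(left, 3), arc(left, 3)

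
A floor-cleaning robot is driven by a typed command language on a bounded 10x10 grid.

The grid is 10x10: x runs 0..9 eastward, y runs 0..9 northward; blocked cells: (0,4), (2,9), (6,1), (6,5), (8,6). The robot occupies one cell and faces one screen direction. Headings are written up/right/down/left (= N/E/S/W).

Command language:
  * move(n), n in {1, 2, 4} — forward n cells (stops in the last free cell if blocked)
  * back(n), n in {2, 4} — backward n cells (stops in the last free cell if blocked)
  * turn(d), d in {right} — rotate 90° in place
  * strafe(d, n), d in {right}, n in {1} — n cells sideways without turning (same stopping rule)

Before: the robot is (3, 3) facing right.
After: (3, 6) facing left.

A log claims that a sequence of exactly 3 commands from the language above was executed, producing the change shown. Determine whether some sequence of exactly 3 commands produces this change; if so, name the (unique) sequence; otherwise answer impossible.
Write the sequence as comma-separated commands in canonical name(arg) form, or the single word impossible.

every 3-command combo misses the target.

impossible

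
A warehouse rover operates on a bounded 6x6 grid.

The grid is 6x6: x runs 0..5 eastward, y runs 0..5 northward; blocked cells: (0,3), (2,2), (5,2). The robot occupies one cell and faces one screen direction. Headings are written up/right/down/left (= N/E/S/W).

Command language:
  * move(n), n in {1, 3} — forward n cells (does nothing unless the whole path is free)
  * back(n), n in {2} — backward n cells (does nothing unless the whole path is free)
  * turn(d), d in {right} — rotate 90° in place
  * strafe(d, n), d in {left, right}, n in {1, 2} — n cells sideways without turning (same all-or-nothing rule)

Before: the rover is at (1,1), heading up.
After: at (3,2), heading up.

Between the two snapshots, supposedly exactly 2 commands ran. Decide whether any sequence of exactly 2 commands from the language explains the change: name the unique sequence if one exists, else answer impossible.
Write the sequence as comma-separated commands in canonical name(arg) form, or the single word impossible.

key: still facing N at the end — nothing in the sequence rotates
t0: at (1,1), heading up
1. strafe(right, 2) → at (3,1), heading up
2. move(1) → at (3,2), heading up
uniquely the one of 64 2-step routes that fits.

strafe(right, 2), move(1)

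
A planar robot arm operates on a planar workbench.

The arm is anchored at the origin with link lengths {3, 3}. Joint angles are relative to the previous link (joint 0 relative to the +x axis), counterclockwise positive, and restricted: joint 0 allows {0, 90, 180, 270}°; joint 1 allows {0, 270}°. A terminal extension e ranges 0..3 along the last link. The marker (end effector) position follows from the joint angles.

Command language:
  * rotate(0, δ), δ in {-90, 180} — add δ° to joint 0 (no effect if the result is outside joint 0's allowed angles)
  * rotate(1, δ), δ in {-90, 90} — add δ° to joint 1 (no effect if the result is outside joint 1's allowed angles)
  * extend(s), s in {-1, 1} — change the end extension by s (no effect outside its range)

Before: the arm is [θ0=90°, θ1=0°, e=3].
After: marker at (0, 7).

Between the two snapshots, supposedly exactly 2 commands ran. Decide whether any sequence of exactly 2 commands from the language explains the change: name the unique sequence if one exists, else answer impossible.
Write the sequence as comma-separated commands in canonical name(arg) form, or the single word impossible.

start: [θ0=90°, θ1=0°, e=3]
1. extend(-1) → [θ0=90°, θ1=0°, e=2]
2. extend(-1) → [θ0=90°, θ1=0°, e=1]
no other 2-command option fits: unique.

extend(-1), extend(-1)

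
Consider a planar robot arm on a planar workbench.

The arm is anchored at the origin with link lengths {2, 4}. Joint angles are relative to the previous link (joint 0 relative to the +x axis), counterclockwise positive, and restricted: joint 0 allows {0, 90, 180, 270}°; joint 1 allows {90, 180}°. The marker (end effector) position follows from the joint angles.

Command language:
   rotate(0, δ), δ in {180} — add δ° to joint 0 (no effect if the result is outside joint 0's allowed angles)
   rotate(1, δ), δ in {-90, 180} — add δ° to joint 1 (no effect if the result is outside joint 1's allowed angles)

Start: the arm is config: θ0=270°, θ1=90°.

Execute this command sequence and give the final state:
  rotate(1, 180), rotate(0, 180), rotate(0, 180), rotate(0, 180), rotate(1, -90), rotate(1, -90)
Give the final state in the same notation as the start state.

config: θ0=90°, θ1=90°

t0: config: θ0=270°, θ1=90°
1. rotate(1, 180) → config: θ0=270°, θ1=90°
2. rotate(0, 180) → config: θ0=90°, θ1=90°
3. rotate(0, 180) → config: θ0=270°, θ1=90°
4. rotate(0, 180) → config: θ0=90°, θ1=90°
5. rotate(1, -90) → config: θ0=90°, θ1=90°
6. rotate(1, -90) → config: θ0=90°, θ1=90°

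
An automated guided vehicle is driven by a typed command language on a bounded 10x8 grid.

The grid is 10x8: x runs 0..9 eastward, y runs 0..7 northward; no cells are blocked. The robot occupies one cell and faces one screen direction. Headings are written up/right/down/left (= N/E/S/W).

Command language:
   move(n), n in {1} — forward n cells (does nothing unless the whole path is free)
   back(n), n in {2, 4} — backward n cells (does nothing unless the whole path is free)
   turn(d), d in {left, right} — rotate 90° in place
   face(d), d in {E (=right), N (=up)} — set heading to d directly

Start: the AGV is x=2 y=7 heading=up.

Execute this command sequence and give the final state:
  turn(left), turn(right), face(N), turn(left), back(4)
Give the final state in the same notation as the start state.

t0: x=2 y=7 heading=up
step 1 (turn(left)): x=2 y=7 heading=left
step 2 (turn(right)): x=2 y=7 heading=up
step 3 (face(N)): x=2 y=7 heading=up
step 4 (turn(left)): x=2 y=7 heading=left
step 5 (back(4)): x=6 y=7 heading=left

x=6 y=7 heading=left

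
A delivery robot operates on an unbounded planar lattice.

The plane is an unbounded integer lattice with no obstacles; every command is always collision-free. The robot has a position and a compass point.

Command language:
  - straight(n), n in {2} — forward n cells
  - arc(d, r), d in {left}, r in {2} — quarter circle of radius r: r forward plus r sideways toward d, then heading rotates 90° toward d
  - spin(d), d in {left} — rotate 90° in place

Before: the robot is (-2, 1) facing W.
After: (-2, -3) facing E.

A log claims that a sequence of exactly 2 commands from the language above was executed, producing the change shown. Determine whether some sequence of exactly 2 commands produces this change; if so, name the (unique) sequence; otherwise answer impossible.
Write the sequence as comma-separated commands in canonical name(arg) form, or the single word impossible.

arc(left, 2), arc(left, 2)

key: cell and facing (now E) both changed — the 2 commands mix motion and turning
begin: (-2, 1) facing W
t=1 arc(left, 2) ⇒ (-4, -1) facing S
t=2 arc(left, 2) ⇒ (-2, -3) facing E
no rival 2-sequence matches.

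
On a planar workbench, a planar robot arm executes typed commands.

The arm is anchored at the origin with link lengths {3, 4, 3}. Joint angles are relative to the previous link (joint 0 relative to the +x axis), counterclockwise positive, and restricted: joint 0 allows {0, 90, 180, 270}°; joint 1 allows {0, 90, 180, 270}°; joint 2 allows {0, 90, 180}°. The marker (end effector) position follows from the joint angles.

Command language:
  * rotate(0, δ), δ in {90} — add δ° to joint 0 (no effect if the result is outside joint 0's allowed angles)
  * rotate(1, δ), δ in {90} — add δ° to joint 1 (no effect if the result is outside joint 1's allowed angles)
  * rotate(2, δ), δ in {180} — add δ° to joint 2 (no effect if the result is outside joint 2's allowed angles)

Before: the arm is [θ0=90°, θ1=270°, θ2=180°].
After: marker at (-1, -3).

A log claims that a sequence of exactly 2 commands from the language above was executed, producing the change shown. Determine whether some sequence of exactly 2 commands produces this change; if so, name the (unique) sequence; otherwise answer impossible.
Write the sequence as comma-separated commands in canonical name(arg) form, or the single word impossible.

start: [θ0=90°, θ1=270°, θ2=180°]
t=1 rotate(0, 90) ⇒ [θ0=180°, θ1=270°, θ2=180°]
t=2 rotate(0, 90) ⇒ [θ0=270°, θ1=270°, θ2=180°]
all 9 alternatives checked — unique.

rotate(0, 90), rotate(0, 90)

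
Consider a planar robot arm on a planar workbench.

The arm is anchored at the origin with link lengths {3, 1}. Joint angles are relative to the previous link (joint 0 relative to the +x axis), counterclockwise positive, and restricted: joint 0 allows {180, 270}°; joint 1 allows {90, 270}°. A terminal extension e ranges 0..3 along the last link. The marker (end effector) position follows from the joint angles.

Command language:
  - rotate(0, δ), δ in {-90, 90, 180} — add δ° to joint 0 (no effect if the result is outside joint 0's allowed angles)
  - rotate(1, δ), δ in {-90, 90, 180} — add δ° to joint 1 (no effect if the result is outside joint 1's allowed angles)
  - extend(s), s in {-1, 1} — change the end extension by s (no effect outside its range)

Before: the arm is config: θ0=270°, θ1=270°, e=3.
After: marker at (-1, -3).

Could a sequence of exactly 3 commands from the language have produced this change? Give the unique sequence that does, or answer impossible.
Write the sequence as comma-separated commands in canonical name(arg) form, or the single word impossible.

initial: config: θ0=270°, θ1=270°, e=3
t=1 extend(-1) ⇒ config: θ0=270°, θ1=270°, e=2
t=2 extend(-1) ⇒ config: θ0=270°, θ1=270°, e=1
t=3 extend(-1) ⇒ config: θ0=270°, θ1=270°, e=0
no rival 3-sequence matches.

extend(-1), extend(-1), extend(-1)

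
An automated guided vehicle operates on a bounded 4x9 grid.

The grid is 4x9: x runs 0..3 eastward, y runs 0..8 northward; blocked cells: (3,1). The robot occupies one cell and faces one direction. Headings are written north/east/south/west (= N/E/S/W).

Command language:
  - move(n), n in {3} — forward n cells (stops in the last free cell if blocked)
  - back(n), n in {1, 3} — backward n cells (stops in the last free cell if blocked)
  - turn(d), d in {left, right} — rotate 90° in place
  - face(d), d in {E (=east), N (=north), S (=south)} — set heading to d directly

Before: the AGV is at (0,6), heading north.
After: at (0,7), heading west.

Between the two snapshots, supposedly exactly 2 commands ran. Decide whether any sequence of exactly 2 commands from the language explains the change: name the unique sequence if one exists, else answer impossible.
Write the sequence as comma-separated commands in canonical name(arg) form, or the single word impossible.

no 2-step route produces this change.

impossible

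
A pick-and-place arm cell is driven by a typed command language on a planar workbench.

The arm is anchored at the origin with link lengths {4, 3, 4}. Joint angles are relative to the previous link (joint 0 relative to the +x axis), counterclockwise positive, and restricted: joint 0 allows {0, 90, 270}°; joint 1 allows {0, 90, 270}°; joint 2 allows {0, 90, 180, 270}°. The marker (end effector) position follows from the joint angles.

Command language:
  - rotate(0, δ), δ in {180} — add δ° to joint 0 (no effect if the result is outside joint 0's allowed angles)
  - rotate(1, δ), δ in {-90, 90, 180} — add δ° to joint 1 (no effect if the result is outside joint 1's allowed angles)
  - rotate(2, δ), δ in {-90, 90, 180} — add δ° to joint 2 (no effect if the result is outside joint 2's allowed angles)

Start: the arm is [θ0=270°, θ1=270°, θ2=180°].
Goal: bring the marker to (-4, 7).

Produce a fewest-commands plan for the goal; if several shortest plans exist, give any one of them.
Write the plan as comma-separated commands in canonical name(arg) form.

t0: [θ0=270°, θ1=270°, θ2=180°]
[1] after rotate(1, 90): [θ0=270°, θ1=0°, θ2=180°]
[2] after rotate(2, -90): [θ0=270°, θ1=0°, θ2=90°]
[3] after rotate(0, 180): [θ0=90°, θ1=0°, θ2=90°]
minimal: 3 command(s), checked below 3.

rotate(1, 90), rotate(2, -90), rotate(0, 180)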